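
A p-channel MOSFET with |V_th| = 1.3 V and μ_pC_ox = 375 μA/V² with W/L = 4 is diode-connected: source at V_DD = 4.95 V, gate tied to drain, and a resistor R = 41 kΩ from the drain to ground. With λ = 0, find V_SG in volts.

V_SG = 1.63 V

With gate tied to drain, V_SG = V_SD ≥ V_SG − |V_th|, so the device is in saturation.
k_p = μ_pC_ox · (W/L) = 1.5 mA/V².
KCL at the drain: ½ k_p (V_SG − |V_th|)² = (V_DD − V_SG)/R.
Let x = V_SG − 1.3. Then 30.8 x² + x − 3.65 = 0, giving x = 0.329 V (positive root), so V_SG = 1.63 V.
I_D = (V_DD − V_SG)/R = (4.95 − 1.63) / 41 = 0.081 mA.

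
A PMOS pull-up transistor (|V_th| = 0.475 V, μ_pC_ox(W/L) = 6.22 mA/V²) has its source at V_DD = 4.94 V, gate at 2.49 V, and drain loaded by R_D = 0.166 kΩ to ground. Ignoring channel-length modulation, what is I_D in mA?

V_SG = V_DD − V_G = 4.94 − 2.49 = 2.45 V, so V_ov = 2.45 − 0.475 = 1.98 V.
Assume saturation: I_D = ½ k_p V_ov² = 0.5 × 6.22 × 1.98² = 12.1 mA, giving V_SD = V_DD − I_D R_D = 4.94 − 12.1 × 0.166 = 2.93 V.
V_SD = 2.93 V ≥ V_ov = 1.98 V, confirming saturation.

I_D = 12.1 mA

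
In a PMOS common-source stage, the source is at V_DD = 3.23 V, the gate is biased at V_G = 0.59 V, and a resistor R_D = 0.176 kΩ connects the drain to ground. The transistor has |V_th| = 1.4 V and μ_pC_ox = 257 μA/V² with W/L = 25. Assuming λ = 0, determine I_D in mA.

V_SG = V_DD − V_G = 3.23 − 0.59 = 2.64 V, so V_ov = 2.64 − 1.4 = 1.24 V.
k_p = μ_pC_ox · (W/L) = 6.425 mA/V².
Assume saturation: I_D = ½ k_p V_ov² = 0.5 × 6.425 × 1.24² = 4.94 mA, giving V_SD = V_DD − I_D R_D = 3.23 − 4.94 × 0.176 = 2.36 V.
V_SD = 2.36 V ≥ V_ov = 1.24 V, confirming saturation.

I_D = 4.94 mA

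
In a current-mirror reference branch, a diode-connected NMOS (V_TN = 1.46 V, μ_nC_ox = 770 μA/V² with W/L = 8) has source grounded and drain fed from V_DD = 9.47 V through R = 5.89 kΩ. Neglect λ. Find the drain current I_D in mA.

I_D = 1.25 mA

With gate tied to drain, V_GS = V_DS ≥ V_GS − V_TN, so the device is in saturation.
k_n = μ_nC_ox · (W/L) = 6.16 mA/V².
KCL at the drain: ½ k_n (V_GS − V_TN)² = (V_DD − V_GS)/R.
Let x = V_GS − 1.46. Then 18.1 x² + x − 8.01 = 0, giving x = 0.637 V (positive root), so V_GS = 2.1 V.
I_D = (V_DD − V_GS)/R = (9.47 − 2.1) / 5.89 = 1.25 mA.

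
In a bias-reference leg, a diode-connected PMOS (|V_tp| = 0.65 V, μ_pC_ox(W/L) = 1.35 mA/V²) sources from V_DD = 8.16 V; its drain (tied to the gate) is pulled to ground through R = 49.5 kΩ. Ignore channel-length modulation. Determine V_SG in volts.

With gate tied to drain, V_SG = V_SD ≥ V_SG − |V_tp|, so the device is in saturation.
KCL at the drain: ½ k_p (V_SG − |V_tp|)² = (V_DD − V_SG)/R.
Let x = V_SG − 0.65. Then 33.4 x² + x − 7.51 = 0, giving x = 0.459 V (positive root), so V_SG = 1.11 V.
I_D = (V_DD − V_SG)/R = (8.16 − 1.11) / 49.5 = 0.142 mA.

V_SG = 1.11 V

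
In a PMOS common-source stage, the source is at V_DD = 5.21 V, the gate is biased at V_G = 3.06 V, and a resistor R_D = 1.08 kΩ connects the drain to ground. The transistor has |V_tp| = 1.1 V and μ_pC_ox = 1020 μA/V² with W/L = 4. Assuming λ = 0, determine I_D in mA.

I_D = 2.25 mA

V_SG = V_DD − V_G = 5.21 − 3.06 = 2.15 V, so V_ov = 2.15 − 1.1 = 1.05 V.
k_p = μ_pC_ox · (W/L) = 4.08 mA/V².
Assume saturation: I_D = ½ k_p V_ov² = 0.5 × 4.08 × 1.05² = 2.25 mA, giving V_SD = V_DD − I_D R_D = 5.21 − 2.25 × 1.08 = 2.78 V.
V_SD = 2.78 V ≥ V_ov = 1.05 V, confirming saturation.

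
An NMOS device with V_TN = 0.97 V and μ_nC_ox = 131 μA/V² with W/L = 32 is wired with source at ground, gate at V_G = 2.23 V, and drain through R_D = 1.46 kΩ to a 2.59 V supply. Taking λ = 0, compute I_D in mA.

V_GS = V_G = 2.23 V, so V_ov = 2.23 − 0.97 = 1.26 V.
k_n = μ_nC_ox · (W/L) = 4.192 mA/V².
Assume saturation: I_D = ½ k_n V_ov² = 0.5 × 4.192 × 1.26² = 3.33 mA, giving V_DS = V_DD − I_D R_D = 2.59 − 3.33 × 1.46 = -2.27 V.
But -2.27 V < V_ov = 1.26 V, so the device is actually in triode.
In triode I_D = k_n[V_ov V_DS − ½ V_DS²] and I_D = (V_DD − V_DS)/R_D. Equating: 3.06 V_DS² − 8.712 V_DS + 2.59 = 0, giving V_DS = 0.337 V (the root below V_ov).
I_D = (2.59 − 0.337) / 1.46 = 1.54 mA.

I_D = 1.54 mA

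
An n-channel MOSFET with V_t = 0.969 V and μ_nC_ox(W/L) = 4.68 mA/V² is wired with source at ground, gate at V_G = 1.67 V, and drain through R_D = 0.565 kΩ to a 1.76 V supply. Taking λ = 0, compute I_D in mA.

I_D = 1.15 mA

V_GS = V_G = 1.67 V, so V_ov = 1.67 − 0.969 = 0.701 V.
Assume saturation: I_D = ½ k_n V_ov² = 0.5 × 4.68 × 0.701² = 1.15 mA, giving V_DS = V_DD − I_D R_D = 1.76 − 1.15 × 0.565 = 1.11 V.
V_DS = 1.11 V ≥ V_ov = 0.701 V, confirming saturation.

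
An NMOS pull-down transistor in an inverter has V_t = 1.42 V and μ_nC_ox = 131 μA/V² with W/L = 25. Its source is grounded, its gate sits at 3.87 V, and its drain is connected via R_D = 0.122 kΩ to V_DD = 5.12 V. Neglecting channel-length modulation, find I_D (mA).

V_GS = V_G = 3.87 V, so V_ov = 3.87 − 1.42 = 2.45 V.
k_n = μ_nC_ox · (W/L) = 3.275 mA/V².
Assume saturation: I_D = ½ k_n V_ov² = 0.5 × 3.275 × 2.45² = 9.83 mA, giving V_DS = V_DD − I_D R_D = 5.12 − 9.83 × 0.122 = 3.92 V.
V_DS = 3.92 V ≥ V_ov = 2.45 V, confirming saturation.

I_D = 9.83 mA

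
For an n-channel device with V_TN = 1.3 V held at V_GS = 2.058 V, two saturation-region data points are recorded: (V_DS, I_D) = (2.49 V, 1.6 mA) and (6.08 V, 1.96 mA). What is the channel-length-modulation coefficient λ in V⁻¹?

λ = 0.0743 V⁻¹

With V_GS fixed, I_D ∝ (1 + λ V_DS) in saturation, so I_D2/I_D1 = (1 + λ V_DS2)/(1 + λ V_DS1).
1.96/1.6 = 1.225 = (1 + 6.08 λ)/(1 + 2.49 λ).
Solving: λ (I_D1 V_DS2 − I_D2 V_DS1) = I_D2 − I_D1, so λ = (1.96 − 1.6) / (1.6 × 6.08 − 1.96 × 2.49) = 0.36 / 4.85 = 0.0743 V⁻¹.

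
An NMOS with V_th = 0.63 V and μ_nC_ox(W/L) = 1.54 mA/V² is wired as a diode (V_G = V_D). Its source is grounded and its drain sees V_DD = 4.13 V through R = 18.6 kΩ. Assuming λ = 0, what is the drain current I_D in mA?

I_D = 0.163 mA

With gate tied to drain, V_GS = V_DS ≥ V_GS − V_th, so the device is in saturation.
KCL at the drain: ½ k_n (V_GS − V_th)² = (V_DD − V_GS)/R.
Let x = V_GS − 0.63. Then 14.3 x² + x − 3.5 = 0, giving x = 0.461 V (positive root), so V_GS = 1.09 V.
I_D = (V_DD − V_GS)/R = (4.13 − 1.09) / 18.6 = 0.163 mA.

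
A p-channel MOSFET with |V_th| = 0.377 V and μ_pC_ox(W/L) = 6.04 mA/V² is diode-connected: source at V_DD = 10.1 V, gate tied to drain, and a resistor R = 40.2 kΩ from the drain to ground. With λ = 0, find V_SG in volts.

With gate tied to drain, V_SG = V_SD ≥ V_SG − |V_th|, so the device is in saturation.
KCL at the drain: ½ k_p (V_SG − |V_th|)² = (V_DD − V_SG)/R.
Let x = V_SG − 0.377. Then 121 x² + x − 9.723 = 0, giving x = 0.279 V (positive root), so V_SG = 0.656 V.
I_D = (V_DD − V_SG)/R = (10.1 − 0.656) / 40.2 = 0.235 mA.

V_SG = 0.656 V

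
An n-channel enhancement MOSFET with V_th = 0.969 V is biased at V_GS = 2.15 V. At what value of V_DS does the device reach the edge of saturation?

V_DS,sat = 1.18 V

The boundary between triode and saturation is V_DS = V_GS − V_th = V_ov.
V_ov = 2.15 − 0.969 = 1.18 V.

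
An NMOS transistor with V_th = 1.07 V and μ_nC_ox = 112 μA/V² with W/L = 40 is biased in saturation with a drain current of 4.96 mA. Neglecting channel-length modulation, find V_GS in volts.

k_n = μ_nC_ox · (W/L) = 4.48 mA/V².
In saturation I_D = ½ k_n (V_GS − V_th)², so V_GS − V_th = √(2 I_D / k_n) = √(2 × 4.96 / 4.48) = 1.49 V.
V_GS = 1.07 + 1.49 = 2.56 V.

V_GS = 2.56 V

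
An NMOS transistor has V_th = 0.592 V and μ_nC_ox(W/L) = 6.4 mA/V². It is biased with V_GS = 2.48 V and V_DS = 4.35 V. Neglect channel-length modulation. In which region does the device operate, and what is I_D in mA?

Saturation; I_D = 11.4 mA

V_ov = V_GS − V_th = 2.48 − 0.592 = 1.89 V.
Since V_DS = 4.35 V ≥ V_ov = 1.89 V, the device is in saturation.
I_D = ½ k_n V_ov² = 0.5 × 6.4 × 1.89² = 11.4 mA.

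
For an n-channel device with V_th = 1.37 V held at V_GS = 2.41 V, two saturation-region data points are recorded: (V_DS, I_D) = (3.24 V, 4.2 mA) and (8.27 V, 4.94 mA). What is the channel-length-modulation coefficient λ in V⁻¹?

With V_GS fixed, I_D ∝ (1 + λ V_DS) in saturation, so I_D2/I_D1 = (1 + λ V_DS2)/(1 + λ V_DS1).
4.94/4.2 = 1.176 = (1 + 8.27 λ)/(1 + 3.24 λ).
Solving: λ (I_D1 V_DS2 − I_D2 V_DS1) = I_D2 − I_D1, so λ = (4.94 − 4.2) / (4.2 × 8.27 − 4.94 × 3.24) = 0.74 / 18.7 = 0.0395 V⁻¹.

λ = 0.0395 V⁻¹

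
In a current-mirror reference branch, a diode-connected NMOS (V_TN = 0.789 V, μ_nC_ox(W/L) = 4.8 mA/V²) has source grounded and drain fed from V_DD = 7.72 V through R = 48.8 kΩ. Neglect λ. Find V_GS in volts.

With gate tied to drain, V_GS = V_DS ≥ V_GS − V_TN, so the device is in saturation.
KCL at the drain: ½ k_n (V_GS − V_TN)² = (V_DD − V_GS)/R.
Let x = V_GS − 0.789. Then 117 x² + x − 6.931 = 0, giving x = 0.239 V (positive root), so V_GS = 1.03 V.
I_D = (V_DD − V_GS)/R = (7.72 − 1.03) / 48.8 = 0.137 mA.

V_GS = 1.03 V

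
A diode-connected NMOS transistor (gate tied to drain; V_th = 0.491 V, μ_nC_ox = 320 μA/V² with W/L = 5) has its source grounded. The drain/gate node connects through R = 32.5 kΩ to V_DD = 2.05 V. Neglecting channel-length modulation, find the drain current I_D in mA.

I_D = 0.0410 mA

With gate tied to drain, V_GS = V_DS ≥ V_GS − V_th, so the device is in saturation.
k_n = μ_nC_ox · (W/L) = 1.6 mA/V².
KCL at the drain: ½ k_n (V_GS − V_th)² = (V_DD − V_GS)/R.
Let x = V_GS − 0.491. Then 26 x² + x − 1.559 = 0, giving x = 0.226 V (positive root), so V_GS = 0.717 V.
I_D = (V_DD − V_GS)/R = (2.05 − 0.717) / 32.5 = 0.041 mA.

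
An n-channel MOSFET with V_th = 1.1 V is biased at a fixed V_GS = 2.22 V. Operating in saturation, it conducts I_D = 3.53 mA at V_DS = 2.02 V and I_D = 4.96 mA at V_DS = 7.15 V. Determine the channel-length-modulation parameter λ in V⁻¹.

λ = 0.0940 V⁻¹

With V_GS fixed, I_D ∝ (1 + λ V_DS) in saturation, so I_D2/I_D1 = (1 + λ V_DS2)/(1 + λ V_DS1).
4.96/3.53 = 1.405 = (1 + 7.15 λ)/(1 + 2.02 λ).
Solving: λ (I_D1 V_DS2 − I_D2 V_DS1) = I_D2 − I_D1, so λ = (4.96 − 3.53) / (3.53 × 7.15 − 4.96 × 2.02) = 1.43 / 15.2 = 0.094 V⁻¹.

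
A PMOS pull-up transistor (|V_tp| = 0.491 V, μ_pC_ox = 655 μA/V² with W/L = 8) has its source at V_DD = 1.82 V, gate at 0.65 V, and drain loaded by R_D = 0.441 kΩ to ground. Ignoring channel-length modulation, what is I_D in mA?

V_SG = V_DD − V_G = 1.82 − 0.65 = 1.17 V, so V_ov = 1.17 − 0.491 = 0.679 V.
k_p = μ_pC_ox · (W/L) = 5.24 mA/V².
Assume saturation: I_D = ½ k_p V_ov² = 0.5 × 5.24 × 0.679² = 1.21 mA, giving V_SD = V_DD − I_D R_D = 1.82 − 1.21 × 0.441 = 1.29 V.
V_SD = 1.29 V ≥ V_ov = 0.679 V, confirming saturation.

I_D = 1.21 mA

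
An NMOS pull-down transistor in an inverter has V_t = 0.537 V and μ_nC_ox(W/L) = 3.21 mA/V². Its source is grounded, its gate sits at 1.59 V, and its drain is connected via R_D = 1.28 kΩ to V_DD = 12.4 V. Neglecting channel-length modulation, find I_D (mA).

I_D = 1.78 mA

V_GS = V_G = 1.59 V, so V_ov = 1.59 − 0.537 = 1.05 V.
Assume saturation: I_D = ½ k_n V_ov² = 0.5 × 3.21 × 1.05² = 1.78 mA, giving V_DS = V_DD − I_D R_D = 12.4 − 1.78 × 1.28 = 10.1 V.
V_DS = 10.1 V ≥ V_ov = 1.05 V, confirming saturation.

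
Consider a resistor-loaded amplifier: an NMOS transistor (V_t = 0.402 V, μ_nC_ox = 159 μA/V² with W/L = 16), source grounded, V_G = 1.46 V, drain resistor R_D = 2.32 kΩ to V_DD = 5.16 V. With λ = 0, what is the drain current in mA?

V_GS = V_G = 1.46 V, so V_ov = 1.46 − 0.402 = 1.06 V.
k_n = μ_nC_ox · (W/L) = 2.544 mA/V².
Assume saturation: I_D = ½ k_n V_ov² = 0.5 × 2.544 × 1.06² = 1.42 mA, giving V_DS = V_DD − I_D R_D = 5.16 − 1.42 × 2.32 = 1.86 V.
V_DS = 1.86 V ≥ V_ov = 1.06 V, confirming saturation.

I_D = 1.42 mA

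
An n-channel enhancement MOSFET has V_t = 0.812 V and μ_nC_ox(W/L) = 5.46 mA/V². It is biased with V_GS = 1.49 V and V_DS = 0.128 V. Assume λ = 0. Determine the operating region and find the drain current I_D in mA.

Triode; I_D = 0.429 mA

V_ov = V_GS − V_t = 1.49 − 0.812 = 0.678 V.
Since V_DS = 0.128 V < V_ov = 0.678 V, the device is in the triode region.
I_D = k_n [V_ov · V_DS − ½ V_DS²] = 5.46 × [0.678 × 0.128 − 0.5 × 0.128²] = 0.429 mA.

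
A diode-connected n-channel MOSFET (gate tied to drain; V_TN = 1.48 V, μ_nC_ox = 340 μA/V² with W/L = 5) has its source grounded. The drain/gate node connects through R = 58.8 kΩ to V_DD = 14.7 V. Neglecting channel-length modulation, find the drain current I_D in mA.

With gate tied to drain, V_GS = V_DS ≥ V_GS − V_TN, so the device is in saturation.
k_n = μ_nC_ox · (W/L) = 1.7 mA/V².
KCL at the drain: ½ k_n (V_GS − V_TN)² = (V_DD − V_GS)/R.
Let x = V_GS − 1.48. Then 50 x² + x − 13.22 = 0, giving x = 0.504 V (positive root), so V_GS = 1.98 V.
I_D = (V_DD − V_GS)/R = (14.7 − 1.98) / 58.8 = 0.216 mA.

I_D = 0.216 mA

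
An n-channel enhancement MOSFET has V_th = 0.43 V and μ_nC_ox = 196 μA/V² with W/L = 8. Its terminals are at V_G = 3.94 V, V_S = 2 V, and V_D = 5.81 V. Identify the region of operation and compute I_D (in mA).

V_GS = V_G − V_S = 3.94 − 2 = 1.94 V; V_DS = V_D − V_S = 5.81 − 2 = 3.81 V.
k_n = μ_nC_ox · (W/L) = 1.568 mA/V².
V_ov = V_GS − V_th = 1.94 − 0.43 = 1.51 V.
Since V_DS = 3.81 V ≥ V_ov = 1.51 V, the device is in saturation.
I_D = ½ k_n V_ov² = 0.5 × 1.568 × 1.51² = 1.79 mA.

Saturation; I_D = 1.79 mA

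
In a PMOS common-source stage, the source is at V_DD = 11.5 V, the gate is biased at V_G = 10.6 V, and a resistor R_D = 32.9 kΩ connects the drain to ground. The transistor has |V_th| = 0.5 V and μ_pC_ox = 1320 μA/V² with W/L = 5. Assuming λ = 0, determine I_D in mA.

I_D = 0.345 mA

V_SG = V_DD − V_G = 11.5 − 10.6 = 0.9 V, so V_ov = 0.9 − 0.5 = 0.4 V.
k_p = μ_pC_ox · (W/L) = 6.6 mA/V².
Assume saturation: I_D = ½ k_p V_ov² = 0.5 × 6.6 × 0.4² = 0.528 mA, giving V_SD = V_DD − I_D R_D = 11.5 − 0.528 × 32.9 = -5.87 V.
But -5.87 V < V_ov = 0.4 V, so the device is actually in triode.
In triode I_D = k_p[V_ov V_SD − ½ V_SD²] and I_D = (V_DD − V_SD)/R_D. Equating: 109 V_SD² − 87.86 V_SD + 11.5 = 0, giving V_SD = 0.164 V (the root below V_ov).
I_D = (11.5 − 0.164) / 32.9 = 0.345 mA.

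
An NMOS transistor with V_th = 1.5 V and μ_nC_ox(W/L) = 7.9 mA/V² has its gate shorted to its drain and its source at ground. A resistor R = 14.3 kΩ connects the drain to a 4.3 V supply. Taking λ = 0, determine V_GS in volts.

V_GS = 1.71 V

With gate tied to drain, V_GS = V_DS ≥ V_GS − V_th, so the device is in saturation.
KCL at the drain: ½ k_n (V_GS − V_th)² = (V_DD − V_GS)/R.
Let x = V_GS − 1.5. Then 56.5 x² + x − 2.8 = 0, giving x = 0.214 V (positive root), so V_GS = 1.71 V.
I_D = (V_DD − V_GS)/R = (4.3 − 1.71) / 14.3 = 0.181 mA.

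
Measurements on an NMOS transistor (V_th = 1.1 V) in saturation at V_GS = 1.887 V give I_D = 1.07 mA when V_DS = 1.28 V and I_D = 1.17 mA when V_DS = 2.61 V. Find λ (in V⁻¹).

λ = 0.0772 V⁻¹

With V_GS fixed, I_D ∝ (1 + λ V_DS) in saturation, so I_D2/I_D1 = (1 + λ V_DS2)/(1 + λ V_DS1).
1.17/1.07 = 1.093 = (1 + 2.61 λ)/(1 + 1.28 λ).
Solving: λ (I_D1 V_DS2 − I_D2 V_DS1) = I_D2 − I_D1, so λ = (1.17 − 1.07) / (1.07 × 2.61 − 1.17 × 1.28) = 0.1 / 1.3 = 0.0772 V⁻¹.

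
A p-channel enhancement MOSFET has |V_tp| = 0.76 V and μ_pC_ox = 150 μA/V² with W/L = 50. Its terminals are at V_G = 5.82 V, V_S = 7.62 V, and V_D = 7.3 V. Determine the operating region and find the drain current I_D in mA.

Triode; I_D = 2.11 mA

V_SG = V_S − V_G = 7.62 − 5.82 = 1.8 V; V_SD = V_S − V_D = 7.62 − 7.3 = 0.32 V.
k_p = μ_pC_ox · (W/L) = 7.5 mA/V².
V_ov = V_SG − |V_tp| = 1.8 − 0.76 = 1.04 V.
Since V_SD = 0.32 V < V_ov = 1.04 V, the device is in the triode region.
I_D = k_p [V_ov · V_SD − ½ V_SD²] = 7.5 × [1.04 × 0.32 − 0.5 × 0.32²] = 2.11 mA.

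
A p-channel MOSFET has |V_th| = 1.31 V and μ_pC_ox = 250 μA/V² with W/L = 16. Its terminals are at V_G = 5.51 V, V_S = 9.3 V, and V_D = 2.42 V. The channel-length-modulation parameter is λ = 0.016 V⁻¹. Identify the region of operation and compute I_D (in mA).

Saturation; I_D = 13.7 mA

V_SG = V_S − V_G = 9.3 − 5.51 = 3.79 V; V_SD = V_S − V_D = 9.3 − 2.42 = 6.88 V.
k_p = μ_pC_ox · (W/L) = 4 mA/V².
V_ov = V_SG − |V_th| = 3.79 − 1.31 = 2.48 V.
Since V_SD = 6.88 V ≥ V_ov = 2.48 V, the device is in saturation.
I_D = ½ k_p V_ov² (1 + λ V_SD) = 0.5 × 4 × 2.48² × (1 + 0.016 × 6.88) = 13.7 mA.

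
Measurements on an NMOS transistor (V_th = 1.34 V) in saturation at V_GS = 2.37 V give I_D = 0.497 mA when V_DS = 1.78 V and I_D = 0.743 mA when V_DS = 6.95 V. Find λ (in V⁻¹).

λ = 0.115 V⁻¹

With V_GS fixed, I_D ∝ (1 + λ V_DS) in saturation, so I_D2/I_D1 = (1 + λ V_DS2)/(1 + λ V_DS1).
0.743/0.497 = 1.495 = (1 + 6.95 λ)/(1 + 1.78 λ).
Solving: λ (I_D1 V_DS2 − I_D2 V_DS1) = I_D2 − I_D1, so λ = (0.743 − 0.497) / (0.497 × 6.95 − 0.743 × 1.78) = 0.246 / 2.13 = 0.115 V⁻¹.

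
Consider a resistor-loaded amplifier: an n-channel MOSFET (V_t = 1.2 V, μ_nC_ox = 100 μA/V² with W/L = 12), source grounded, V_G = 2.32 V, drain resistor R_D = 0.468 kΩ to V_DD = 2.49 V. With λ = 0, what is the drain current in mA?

I_D = 0.753 mA

V_GS = V_G = 2.32 V, so V_ov = 2.32 − 1.2 = 1.12 V.
k_n = μ_nC_ox · (W/L) = 1.2 mA/V².
Assume saturation: I_D = ½ k_n V_ov² = 0.5 × 1.2 × 1.12² = 0.753 mA, giving V_DS = V_DD − I_D R_D = 2.49 − 0.753 × 0.468 = 2.14 V.
V_DS = 2.14 V ≥ V_ov = 1.12 V, confirming saturation.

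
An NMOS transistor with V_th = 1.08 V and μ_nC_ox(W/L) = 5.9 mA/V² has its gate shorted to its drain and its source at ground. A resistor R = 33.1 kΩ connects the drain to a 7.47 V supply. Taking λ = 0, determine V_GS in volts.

V_GS = 1.33 V

With gate tied to drain, V_GS = V_DS ≥ V_GS − V_th, so the device is in saturation.
KCL at the drain: ½ k_n (V_GS − V_th)² = (V_DD − V_GS)/R.
Let x = V_GS − 1.08. Then 97.6 x² + x − 6.39 = 0, giving x = 0.251 V (positive root), so V_GS = 1.33 V.
I_D = (V_DD − V_GS)/R = (7.47 − 1.33) / 33.1 = 0.185 mA.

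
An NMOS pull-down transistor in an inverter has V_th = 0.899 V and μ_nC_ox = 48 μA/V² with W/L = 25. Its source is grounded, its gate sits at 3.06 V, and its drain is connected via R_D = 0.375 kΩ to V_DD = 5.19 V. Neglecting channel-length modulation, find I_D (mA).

V_GS = V_G = 3.06 V, so V_ov = 3.06 − 0.899 = 2.16 V.
k_n = μ_nC_ox · (W/L) = 1.2 mA/V².
Assume saturation: I_D = ½ k_n V_ov² = 0.5 × 1.2 × 2.16² = 2.8 mA, giving V_DS = V_DD − I_D R_D = 5.19 − 2.8 × 0.375 = 4.14 V.
V_DS = 4.14 V ≥ V_ov = 2.16 V, confirming saturation.

I_D = 2.80 mA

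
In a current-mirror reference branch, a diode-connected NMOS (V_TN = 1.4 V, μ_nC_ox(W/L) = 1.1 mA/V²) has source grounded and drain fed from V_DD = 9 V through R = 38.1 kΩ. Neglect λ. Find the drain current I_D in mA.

I_D = 0.184 mA

With gate tied to drain, V_GS = V_DS ≥ V_GS − V_TN, so the device is in saturation.
KCL at the drain: ½ k_n (V_GS − V_TN)² = (V_DD − V_GS)/R.
Let x = V_GS − 1.4. Then 21 x² + x − 7.6 = 0, giving x = 0.579 V (positive root), so V_GS = 1.98 V.
I_D = (V_DD − V_GS)/R = (9 − 1.98) / 38.1 = 0.184 mA.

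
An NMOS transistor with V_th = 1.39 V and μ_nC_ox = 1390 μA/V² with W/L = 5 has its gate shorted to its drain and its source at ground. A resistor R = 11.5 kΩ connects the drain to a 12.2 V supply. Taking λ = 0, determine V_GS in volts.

With gate tied to drain, V_GS = V_DS ≥ V_GS − V_th, so the device is in saturation.
k_n = μ_nC_ox · (W/L) = 6.95 mA/V².
KCL at the drain: ½ k_n (V_GS − V_th)² = (V_DD − V_GS)/R.
Let x = V_GS − 1.39. Then 40 x² + x − 10.81 = 0, giving x = 0.508 V (positive root), so V_GS = 1.9 V.
I_D = (V_DD − V_GS)/R = (12.2 − 1.9) / 11.5 = 0.896 mA.

V_GS = 1.90 V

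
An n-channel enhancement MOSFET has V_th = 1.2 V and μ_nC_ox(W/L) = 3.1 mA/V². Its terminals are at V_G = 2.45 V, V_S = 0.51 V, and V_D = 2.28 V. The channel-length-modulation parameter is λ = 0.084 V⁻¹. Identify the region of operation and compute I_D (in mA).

Saturation; I_D = 0.975 mA

V_GS = V_G − V_S = 2.45 − 0.51 = 1.94 V; V_DS = V_D − V_S = 2.28 − 0.51 = 1.77 V.
V_ov = V_GS − V_th = 1.94 − 1.2 = 0.74 V.
Since V_DS = 1.77 V ≥ V_ov = 0.74 V, the device is in saturation.
I_D = ½ k_n V_ov² (1 + λ V_DS) = 0.5 × 3.1 × 0.74² × (1 + 0.084 × 1.77) = 0.975 mA.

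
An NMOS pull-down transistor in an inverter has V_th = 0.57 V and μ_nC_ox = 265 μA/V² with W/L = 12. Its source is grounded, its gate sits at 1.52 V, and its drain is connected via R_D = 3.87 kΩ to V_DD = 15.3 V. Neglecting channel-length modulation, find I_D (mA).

V_GS = V_G = 1.52 V, so V_ov = 1.52 − 0.57 = 0.95 V.
k_n = μ_nC_ox · (W/L) = 3.18 mA/V².
Assume saturation: I_D = ½ k_n V_ov² = 0.5 × 3.18 × 0.95² = 1.43 mA, giving V_DS = V_DD − I_D R_D = 15.3 − 1.43 × 3.87 = 9.75 V.
V_DS = 9.75 V ≥ V_ov = 0.95 V, confirming saturation.

I_D = 1.43 mA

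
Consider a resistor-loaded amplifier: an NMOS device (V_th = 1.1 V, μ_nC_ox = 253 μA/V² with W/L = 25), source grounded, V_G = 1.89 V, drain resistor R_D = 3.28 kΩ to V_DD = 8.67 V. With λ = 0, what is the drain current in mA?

V_GS = V_G = 1.89 V, so V_ov = 1.89 − 1.1 = 0.79 V.
k_n = μ_nC_ox · (W/L) = 6.325 mA/V².
Assume saturation: I_D = ½ k_n V_ov² = 0.5 × 6.325 × 0.79² = 1.97 mA, giving V_DS = V_DD − I_D R_D = 8.67 − 1.97 × 3.28 = 2.2 V.
V_DS = 2.2 V ≥ V_ov = 0.79 V, confirming saturation.

I_D = 1.97 mA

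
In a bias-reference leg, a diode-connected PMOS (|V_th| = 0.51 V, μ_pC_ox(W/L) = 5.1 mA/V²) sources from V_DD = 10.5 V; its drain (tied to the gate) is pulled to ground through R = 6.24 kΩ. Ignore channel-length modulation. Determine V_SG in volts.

With gate tied to drain, V_SG = V_SD ≥ V_SG − |V_th|, so the device is in saturation.
KCL at the drain: ½ k_p (V_SG − |V_th|)² = (V_DD − V_SG)/R.
Let x = V_SG − 0.51. Then 15.9 x² + x − 9.99 = 0, giving x = 0.762 V (positive root), so V_SG = 1.27 V.
I_D = (V_DD − V_SG)/R = (10.5 − 1.27) / 6.24 = 1.48 mA.

V_SG = 1.27 V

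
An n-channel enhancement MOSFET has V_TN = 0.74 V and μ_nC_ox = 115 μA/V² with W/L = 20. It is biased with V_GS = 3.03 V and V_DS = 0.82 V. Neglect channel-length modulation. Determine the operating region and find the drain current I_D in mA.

Triode; I_D = 3.55 mA

k_n = μ_nC_ox · (W/L) = 2.3 mA/V².
V_ov = V_GS − V_TN = 3.03 − 0.74 = 2.29 V.
Since V_DS = 0.82 V < V_ov = 2.29 V, the device is in the triode region.
I_D = k_n [V_ov · V_DS − ½ V_DS²] = 2.3 × [2.29 × 0.82 − 0.5 × 0.82²] = 3.55 mA.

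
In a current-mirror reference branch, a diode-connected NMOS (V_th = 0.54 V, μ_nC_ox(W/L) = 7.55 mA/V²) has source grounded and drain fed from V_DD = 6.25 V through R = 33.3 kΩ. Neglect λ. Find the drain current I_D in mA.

With gate tied to drain, V_GS = V_DS ≥ V_GS − V_th, so the device is in saturation.
KCL at the drain: ½ k_n (V_GS − V_th)² = (V_DD − V_GS)/R.
Let x = V_GS − 0.54. Then 126 x² + x − 5.71 = 0, giving x = 0.209 V (positive root), so V_GS = 0.749 V.
I_D = (V_DD − V_GS)/R = (6.25 − 0.749) / 33.3 = 0.165 mA.

I_D = 0.165 mA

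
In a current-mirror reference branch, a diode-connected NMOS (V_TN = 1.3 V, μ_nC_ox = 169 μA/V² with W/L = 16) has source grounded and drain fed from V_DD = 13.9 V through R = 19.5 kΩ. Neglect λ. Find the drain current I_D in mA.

With gate tied to drain, V_GS = V_DS ≥ V_GS − V_TN, so the device is in saturation.
k_n = μ_nC_ox · (W/L) = 2.704 mA/V².
KCL at the drain: ½ k_n (V_GS − V_TN)² = (V_DD − V_GS)/R.
Let x = V_GS − 1.3. Then 26.4 x² + x − 12.6 = 0, giving x = 0.673 V (positive root), so V_GS = 1.97 V.
I_D = (V_DD − V_GS)/R = (13.9 − 1.97) / 19.5 = 0.612 mA.

I_D = 0.612 mA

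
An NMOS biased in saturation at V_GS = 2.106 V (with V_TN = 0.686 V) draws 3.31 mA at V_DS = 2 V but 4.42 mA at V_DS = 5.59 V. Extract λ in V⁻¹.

With V_GS fixed, I_D ∝ (1 + λ V_DS) in saturation, so I_D2/I_D1 = (1 + λ V_DS2)/(1 + λ V_DS1).
4.42/3.31 = 1.335 = (1 + 5.59 λ)/(1 + 2 λ).
Solving: λ (I_D1 V_DS2 − I_D2 V_DS1) = I_D2 − I_D1, so λ = (4.42 − 3.31) / (3.31 × 5.59 − 4.42 × 2) = 1.11 / 9.66 = 0.115 V⁻¹.

λ = 0.115 V⁻¹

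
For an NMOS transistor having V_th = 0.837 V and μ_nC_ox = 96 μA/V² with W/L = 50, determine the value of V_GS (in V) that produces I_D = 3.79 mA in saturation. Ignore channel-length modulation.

k_n = μ_nC_ox · (W/L) = 4.8 mA/V².
In saturation I_D = ½ k_n (V_GS − V_th)², so V_GS − V_th = √(2 I_D / k_n) = √(2 × 3.79 / 4.8) = 1.26 V.
V_GS = 0.837 + 1.26 = 2.09 V.

V_GS = 2.09 V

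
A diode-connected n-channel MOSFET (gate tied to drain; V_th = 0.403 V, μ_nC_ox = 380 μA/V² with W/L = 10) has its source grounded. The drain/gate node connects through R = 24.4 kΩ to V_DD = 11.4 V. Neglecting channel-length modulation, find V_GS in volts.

With gate tied to drain, V_GS = V_DS ≥ V_GS − V_th, so the device is in saturation.
k_n = μ_nC_ox · (W/L) = 3.8 mA/V².
KCL at the drain: ½ k_n (V_GS − V_th)² = (V_DD − V_GS)/R.
Let x = V_GS − 0.403. Then 46.4 x² + x − 11 = 0, giving x = 0.476 V (positive root), so V_GS = 0.879 V.
I_D = (V_DD − V_GS)/R = (11.4 − 0.879) / 24.4 = 0.431 mA.

V_GS = 0.879 V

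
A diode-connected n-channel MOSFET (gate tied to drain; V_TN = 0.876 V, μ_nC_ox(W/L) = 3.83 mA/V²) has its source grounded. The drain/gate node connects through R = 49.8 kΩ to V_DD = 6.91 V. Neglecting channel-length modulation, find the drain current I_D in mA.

With gate tied to drain, V_GS = V_DS ≥ V_GS − V_TN, so the device is in saturation.
KCL at the drain: ½ k_n (V_GS − V_TN)² = (V_DD − V_GS)/R.
Let x = V_GS − 0.876. Then 95.4 x² + x − 6.034 = 0, giving x = 0.246 V (positive root), so V_GS = 1.12 V.
I_D = (V_DD − V_GS)/R = (6.91 − 1.12) / 49.8 = 0.116 mA.

I_D = 0.116 mA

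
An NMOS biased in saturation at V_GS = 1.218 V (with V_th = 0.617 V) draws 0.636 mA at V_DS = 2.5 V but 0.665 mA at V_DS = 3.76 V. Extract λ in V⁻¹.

With V_GS fixed, I_D ∝ (1 + λ V_DS) in saturation, so I_D2/I_D1 = (1 + λ V_DS2)/(1 + λ V_DS1).
0.665/0.636 = 1.046 = (1 + 3.76 λ)/(1 + 2.5 λ).
Solving: λ (I_D1 V_DS2 − I_D2 V_DS1) = I_D2 − I_D1, so λ = (0.665 − 0.636) / (0.636 × 3.76 − 0.665 × 2.5) = 0.029 / 0.729 = 0.0398 V⁻¹.

λ = 0.0398 V⁻¹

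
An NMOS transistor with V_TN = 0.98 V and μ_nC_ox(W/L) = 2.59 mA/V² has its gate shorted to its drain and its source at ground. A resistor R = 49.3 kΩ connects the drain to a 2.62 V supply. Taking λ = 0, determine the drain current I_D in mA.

With gate tied to drain, V_GS = V_DS ≥ V_GS − V_TN, so the device is in saturation.
KCL at the drain: ½ k_n (V_GS − V_TN)² = (V_DD − V_GS)/R.
Let x = V_GS − 0.98. Then 63.8 x² + x − 1.64 = 0, giving x = 0.153 V (positive root), so V_GS = 1.13 V.
I_D = (V_DD − V_GS)/R = (2.62 − 1.13) / 49.3 = 0.0302 mA.

I_D = 0.0302 mA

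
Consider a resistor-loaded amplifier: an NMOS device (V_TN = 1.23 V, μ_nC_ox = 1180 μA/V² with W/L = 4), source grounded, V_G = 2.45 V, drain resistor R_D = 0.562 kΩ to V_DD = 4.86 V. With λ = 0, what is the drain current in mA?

I_D = 3.51 mA

V_GS = V_G = 2.45 V, so V_ov = 2.45 − 1.23 = 1.22 V.
k_n = μ_nC_ox · (W/L) = 4.72 mA/V².
Assume saturation: I_D = ½ k_n V_ov² = 0.5 × 4.72 × 1.22² = 3.51 mA, giving V_DS = V_DD − I_D R_D = 4.86 − 3.51 × 0.562 = 2.89 V.
V_DS = 2.89 V ≥ V_ov = 1.22 V, confirming saturation.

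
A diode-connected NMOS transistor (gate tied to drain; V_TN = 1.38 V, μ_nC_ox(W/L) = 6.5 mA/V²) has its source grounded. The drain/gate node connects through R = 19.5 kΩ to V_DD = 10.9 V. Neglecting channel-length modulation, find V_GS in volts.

With gate tied to drain, V_GS = V_DS ≥ V_GS − V_TN, so the device is in saturation.
KCL at the drain: ½ k_n (V_GS − V_TN)² = (V_DD − V_GS)/R.
Let x = V_GS − 1.38. Then 63.4 x² + x − 9.52 = 0, giving x = 0.38 V (positive root), so V_GS = 1.76 V.
I_D = (V_DD − V_GS)/R = (10.9 − 1.76) / 19.5 = 0.469 mA.

V_GS = 1.76 V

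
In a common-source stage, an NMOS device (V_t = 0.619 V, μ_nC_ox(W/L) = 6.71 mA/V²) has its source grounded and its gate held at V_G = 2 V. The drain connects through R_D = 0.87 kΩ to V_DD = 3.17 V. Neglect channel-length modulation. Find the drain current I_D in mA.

V_GS = V_G = 2 V, so V_ov = 2 − 0.619 = 1.38 V.
Assume saturation: I_D = ½ k_n V_ov² = 0.5 × 6.71 × 1.38² = 6.4 mA, giving V_DS = V_DD − I_D R_D = 3.17 − 6.4 × 0.87 = -2.4 V.
But -2.4 V < V_ov = 1.38 V, so the device is actually in triode.
In triode I_D = k_n[V_ov V_DS − ½ V_DS²] and I_D = (V_DD − V_DS)/R_D. Equating: 2.92 V_DS² − 9.062 V_DS + 3.17 = 0, giving V_DS = 0.402 V (the root below V_ov).
I_D = (3.17 − 0.402) / 0.87 = 3.18 mA.

I_D = 3.18 mA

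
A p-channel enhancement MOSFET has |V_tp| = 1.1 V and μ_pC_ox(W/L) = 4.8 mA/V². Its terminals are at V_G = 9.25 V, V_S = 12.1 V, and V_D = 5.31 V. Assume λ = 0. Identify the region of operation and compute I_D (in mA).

V_SG = V_S − V_G = 12.1 − 9.25 = 2.85 V; V_SD = V_S − V_D = 12.1 − 5.31 = 6.79 V.
V_ov = V_SG − |V_tp| = 2.85 − 1.1 = 1.75 V.
Since V_SD = 6.79 V ≥ V_ov = 1.75 V, the device is in saturation.
I_D = ½ k_p V_ov² = 0.5 × 4.8 × 1.75² = 7.35 mA.

Saturation; I_D = 7.35 mA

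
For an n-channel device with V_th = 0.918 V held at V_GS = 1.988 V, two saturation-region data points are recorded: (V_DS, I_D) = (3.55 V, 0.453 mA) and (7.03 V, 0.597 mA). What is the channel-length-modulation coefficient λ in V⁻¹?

λ = 0.135 V⁻¹

With V_GS fixed, I_D ∝ (1 + λ V_DS) in saturation, so I_D2/I_D1 = (1 + λ V_DS2)/(1 + λ V_DS1).
0.597/0.453 = 1.318 = (1 + 7.03 λ)/(1 + 3.55 λ).
Solving: λ (I_D1 V_DS2 − I_D2 V_DS1) = I_D2 − I_D1, so λ = (0.597 − 0.453) / (0.453 × 7.03 − 0.597 × 3.55) = 0.144 / 1.07 = 0.135 V⁻¹.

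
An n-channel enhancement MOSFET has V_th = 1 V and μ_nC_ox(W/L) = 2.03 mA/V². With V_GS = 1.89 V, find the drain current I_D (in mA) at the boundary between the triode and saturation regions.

I_D = 0.804 mA

At the boundary V_DS = V_ov = V_GS − V_th = 1.89 − 1 = 0.89 V.
I_D = ½ k_n V_ov² = 0.5 × 2.03 × 0.89² = 0.804 mA.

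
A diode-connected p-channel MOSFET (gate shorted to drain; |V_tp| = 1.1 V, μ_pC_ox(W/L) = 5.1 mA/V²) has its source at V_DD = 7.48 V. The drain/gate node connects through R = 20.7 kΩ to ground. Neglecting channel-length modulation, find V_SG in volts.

V_SG = 1.44 V

With gate tied to drain, V_SG = V_SD ≥ V_SG − |V_tp|, so the device is in saturation.
KCL at the drain: ½ k_p (V_SG − |V_tp|)² = (V_DD − V_SG)/R.
Let x = V_SG − 1.1. Then 52.8 x² + x − 6.38 = 0, giving x = 0.338 V (positive root), so V_SG = 1.44 V.
I_D = (V_DD − V_SG)/R = (7.48 − 1.44) / 20.7 = 0.292 mA.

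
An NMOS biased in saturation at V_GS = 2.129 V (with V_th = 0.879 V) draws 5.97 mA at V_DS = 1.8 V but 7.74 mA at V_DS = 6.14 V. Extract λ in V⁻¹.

λ = 0.0779 V⁻¹

With V_GS fixed, I_D ∝ (1 + λ V_DS) in saturation, so I_D2/I_D1 = (1 + λ V_DS2)/(1 + λ V_DS1).
7.74/5.97 = 1.296 = (1 + 6.14 λ)/(1 + 1.8 λ).
Solving: λ (I_D1 V_DS2 − I_D2 V_DS1) = I_D2 − I_D1, so λ = (7.74 − 5.97) / (5.97 × 6.14 − 7.74 × 1.8) = 1.77 / 22.7 = 0.0779 V⁻¹.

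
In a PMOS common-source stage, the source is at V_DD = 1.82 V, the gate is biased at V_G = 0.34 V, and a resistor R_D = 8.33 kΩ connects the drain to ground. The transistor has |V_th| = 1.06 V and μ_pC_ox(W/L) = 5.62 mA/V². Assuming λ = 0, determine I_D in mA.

V_SG = V_DD − V_G = 1.82 − 0.34 = 1.48 V, so V_ov = 1.48 − 1.06 = 0.42 V.
Assume saturation: I_D = ½ k_p V_ov² = 0.5 × 5.62 × 0.42² = 0.496 mA, giving V_SD = V_DD − I_D R_D = 1.82 − 0.496 × 8.33 = -2.31 V.
But -2.31 V < V_ov = 0.42 V, so the device is actually in triode.
In triode I_D = k_p[V_ov V_SD − ½ V_SD²] and I_D = (V_DD − V_SD)/R_D. Equating: 23.4 V_SD² − 20.66 V_SD + 1.82 = 0, giving V_SD = 0.0992 V (the root below V_ov).
I_D = (1.82 − 0.0992) / 8.33 = 0.207 mA.

I_D = 0.207 mA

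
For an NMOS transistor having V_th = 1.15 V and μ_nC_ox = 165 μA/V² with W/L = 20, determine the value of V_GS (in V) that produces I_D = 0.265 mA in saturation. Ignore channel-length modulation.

V_GS = 1.55 V

k_n = μ_nC_ox · (W/L) = 3.3 mA/V².
In saturation I_D = ½ k_n (V_GS − V_th)², so V_GS − V_th = √(2 I_D / k_n) = √(2 × 0.265 / 3.3) = 0.401 V.
V_GS = 1.15 + 0.401 = 1.55 V.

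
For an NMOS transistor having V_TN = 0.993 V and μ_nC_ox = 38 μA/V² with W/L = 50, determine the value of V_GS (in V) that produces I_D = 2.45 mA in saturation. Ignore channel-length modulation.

V_GS = 2.60 V

k_n = μ_nC_ox · (W/L) = 1.9 mA/V².
In saturation I_D = ½ k_n (V_GS − V_TN)², so V_GS − V_TN = √(2 I_D / k_n) = √(2 × 2.45 / 1.9) = 1.61 V.
V_GS = 0.993 + 1.61 = 2.6 V.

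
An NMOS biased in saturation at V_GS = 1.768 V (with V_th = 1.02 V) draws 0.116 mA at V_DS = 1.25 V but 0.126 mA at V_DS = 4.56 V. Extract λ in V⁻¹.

λ = 0.0269 V⁻¹

With V_GS fixed, I_D ∝ (1 + λ V_DS) in saturation, so I_D2/I_D1 = (1 + λ V_DS2)/(1 + λ V_DS1).
0.126/0.116 = 1.086 = (1 + 4.56 λ)/(1 + 1.25 λ).
Solving: λ (I_D1 V_DS2 − I_D2 V_DS1) = I_D2 − I_D1, so λ = (0.126 − 0.116) / (0.116 × 4.56 − 0.126 × 1.25) = 0.01 / 0.371 = 0.0269 V⁻¹.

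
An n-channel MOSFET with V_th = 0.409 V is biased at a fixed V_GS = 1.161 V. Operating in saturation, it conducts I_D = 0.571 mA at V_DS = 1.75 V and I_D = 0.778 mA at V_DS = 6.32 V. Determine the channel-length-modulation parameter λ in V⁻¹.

λ = 0.0921 V⁻¹

With V_GS fixed, I_D ∝ (1 + λ V_DS) in saturation, so I_D2/I_D1 = (1 + λ V_DS2)/(1 + λ V_DS1).
0.778/0.571 = 1.363 = (1 + 6.32 λ)/(1 + 1.75 λ).
Solving: λ (I_D1 V_DS2 − I_D2 V_DS1) = I_D2 − I_D1, so λ = (0.778 − 0.571) / (0.571 × 6.32 − 0.778 × 1.75) = 0.207 / 2.25 = 0.0921 V⁻¹.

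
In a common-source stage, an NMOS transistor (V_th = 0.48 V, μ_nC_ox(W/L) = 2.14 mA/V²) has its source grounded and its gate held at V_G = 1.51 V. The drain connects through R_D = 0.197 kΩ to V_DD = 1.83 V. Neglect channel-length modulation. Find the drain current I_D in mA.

V_GS = V_G = 1.51 V, so V_ov = 1.51 − 0.48 = 1.03 V.
Assume saturation: I_D = ½ k_n V_ov² = 0.5 × 2.14 × 1.03² = 1.14 mA, giving V_DS = V_DD − I_D R_D = 1.83 − 1.14 × 0.197 = 1.61 V.
V_DS = 1.61 V ≥ V_ov = 1.03 V, confirming saturation.

I_D = 1.14 mA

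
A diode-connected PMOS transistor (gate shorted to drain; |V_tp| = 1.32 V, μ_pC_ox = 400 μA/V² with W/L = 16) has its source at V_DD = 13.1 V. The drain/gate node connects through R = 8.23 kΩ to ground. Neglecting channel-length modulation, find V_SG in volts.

V_SG = 1.97 V

With gate tied to drain, V_SG = V_SD ≥ V_SG − |V_tp|, so the device is in saturation.
k_p = μ_pC_ox · (W/L) = 6.4 mA/V².
KCL at the drain: ½ k_p (V_SG − |V_tp|)² = (V_DD − V_SG)/R.
Let x = V_SG − 1.32. Then 26.3 x² + x − 11.78 = 0, giving x = 0.65 V (positive root), so V_SG = 1.97 V.
I_D = (V_DD − V_SG)/R = (13.1 − 1.97) / 8.23 = 1.35 mA.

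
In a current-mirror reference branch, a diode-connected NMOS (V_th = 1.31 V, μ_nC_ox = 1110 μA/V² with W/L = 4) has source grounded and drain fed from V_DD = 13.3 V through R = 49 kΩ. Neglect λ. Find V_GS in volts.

V_GS = 1.64 V

With gate tied to drain, V_GS = V_DS ≥ V_GS − V_th, so the device is in saturation.
k_n = μ_nC_ox · (W/L) = 4.44 mA/V².
KCL at the drain: ½ k_n (V_GS − V_th)² = (V_DD − V_GS)/R.
Let x = V_GS − 1.31. Then 109 x² + x − 11.99 = 0, giving x = 0.327 V (positive root), so V_GS = 1.64 V.
I_D = (V_DD − V_GS)/R = (13.3 − 1.64) / 49 = 0.238 mA.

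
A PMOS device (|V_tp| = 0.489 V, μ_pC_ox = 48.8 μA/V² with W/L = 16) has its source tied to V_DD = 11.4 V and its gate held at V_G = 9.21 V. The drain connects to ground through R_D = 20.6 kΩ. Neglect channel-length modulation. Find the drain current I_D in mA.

I_D = 0.531 mA

V_SG = V_DD − V_G = 11.4 − 9.21 = 2.19 V, so V_ov = 2.19 − 0.489 = 1.7 V.
k_p = μ_pC_ox · (W/L) = 0.7808 mA/V².
Assume saturation: I_D = ½ k_p V_ov² = 0.5 × 0.7808 × 1.7² = 1.13 mA, giving V_SD = V_DD − I_D R_D = 11.4 − 1.13 × 20.6 = -11.9 V.
But -11.9 V < V_ov = 1.7 V, so the device is actually in triode.
In triode I_D = k_p[V_ov V_SD − ½ V_SD²] and I_D = (V_DD − V_SD)/R_D. Equating: 8.04 V_SD² − 28.36 V_SD + 11.4 = 0, giving V_SD = 0.463 V (the root below V_ov).
I_D = (11.4 − 0.463) / 20.6 = 0.531 mA.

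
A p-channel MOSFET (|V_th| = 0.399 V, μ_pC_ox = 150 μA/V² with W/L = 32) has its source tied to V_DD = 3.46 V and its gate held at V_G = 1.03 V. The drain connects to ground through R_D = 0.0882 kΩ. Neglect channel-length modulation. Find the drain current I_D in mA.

I_D = 9.90 mA

V_SG = V_DD − V_G = 3.46 − 1.03 = 2.43 V, so V_ov = 2.43 − 0.399 = 2.03 V.
k_p = μ_pC_ox · (W/L) = 4.8 mA/V².
Assume saturation: I_D = ½ k_p V_ov² = 0.5 × 4.8 × 2.03² = 9.9 mA, giving V_SD = V_DD − I_D R_D = 3.46 − 9.9 × 0.0882 = 2.59 V.
V_SD = 2.59 V ≥ V_ov = 2.03 V, confirming saturation.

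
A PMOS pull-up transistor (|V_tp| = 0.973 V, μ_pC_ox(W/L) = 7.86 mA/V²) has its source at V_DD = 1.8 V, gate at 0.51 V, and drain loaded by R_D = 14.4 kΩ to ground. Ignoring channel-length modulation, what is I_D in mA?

V_SG = V_DD − V_G = 1.8 − 0.51 = 1.29 V, so V_ov = 1.29 − 0.973 = 0.317 V.
Assume saturation: I_D = ½ k_p V_ov² = 0.5 × 7.86 × 0.317² = 0.395 mA, giving V_SD = V_DD − I_D R_D = 1.8 − 0.395 × 14.4 = -3.89 V.
But -3.89 V < V_ov = 0.317 V, so the device is actually in triode.
In triode I_D = k_p[V_ov V_SD − ½ V_SD²] and I_D = (V_DD − V_SD)/R_D. Equating: 56.6 V_SD² − 36.88 V_SD + 1.8 = 0, giving V_SD = 0.0531 V (the root below V_ov).
I_D = (1.8 − 0.0531) / 14.4 = 0.121 mA.

I_D = 0.121 mA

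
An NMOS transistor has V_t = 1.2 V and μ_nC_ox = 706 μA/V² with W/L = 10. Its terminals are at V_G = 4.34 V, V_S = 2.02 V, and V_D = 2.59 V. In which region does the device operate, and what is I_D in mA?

V_GS = V_G − V_S = 4.34 − 2.02 = 2.32 V; V_DS = V_D − V_S = 2.59 − 2.02 = 0.57 V.
k_n = μ_nC_ox · (W/L) = 7.06 mA/V².
V_ov = V_GS − V_t = 2.32 − 1.2 = 1.12 V.
Since V_DS = 0.57 V < V_ov = 1.12 V, the device is in the triode region.
I_D = k_n [V_ov · V_DS − ½ V_DS²] = 7.06 × [1.12 × 0.57 − 0.5 × 0.57²] = 3.36 mA.

Triode; I_D = 3.36 mA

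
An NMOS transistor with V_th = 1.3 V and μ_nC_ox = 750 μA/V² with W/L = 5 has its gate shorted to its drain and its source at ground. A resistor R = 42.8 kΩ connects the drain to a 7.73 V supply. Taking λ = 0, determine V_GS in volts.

V_GS = 1.58 V

With gate tied to drain, V_GS = V_DS ≥ V_GS − V_th, so the device is in saturation.
k_n = μ_nC_ox · (W/L) = 3.75 mA/V².
KCL at the drain: ½ k_n (V_GS − V_th)² = (V_DD − V_GS)/R.
Let x = V_GS − 1.3. Then 80.2 x² + x − 6.43 = 0, giving x = 0.277 V (positive root), so V_GS = 1.58 V.
I_D = (V_DD − V_GS)/R = (7.73 − 1.58) / 42.8 = 0.144 mA.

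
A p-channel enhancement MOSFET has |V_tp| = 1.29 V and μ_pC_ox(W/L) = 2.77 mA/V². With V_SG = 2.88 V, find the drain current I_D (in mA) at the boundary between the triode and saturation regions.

I_D = 3.50 mA

At the boundary V_SD = V_ov = V_SG − |V_tp| = 2.88 − 1.29 = 1.59 V.
I_D = ½ k_p V_ov² = 0.5 × 2.77 × 1.59² = 3.5 mA.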